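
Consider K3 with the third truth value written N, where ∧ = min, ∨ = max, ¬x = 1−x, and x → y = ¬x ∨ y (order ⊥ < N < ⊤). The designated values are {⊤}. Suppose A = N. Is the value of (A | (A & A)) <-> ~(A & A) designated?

A & A = N & N = N
A | (A & A) = N | N = N
A & A = N & N = N
~(A & A) = ~N = N
(A | (A & A)) <-> ~(A & A) = N <-> N = N
N ∉ {⊤}.

No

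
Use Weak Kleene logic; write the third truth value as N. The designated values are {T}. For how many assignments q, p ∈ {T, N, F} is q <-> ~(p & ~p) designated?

2

Designated under: (q=T, p=T); (q=T, p=F).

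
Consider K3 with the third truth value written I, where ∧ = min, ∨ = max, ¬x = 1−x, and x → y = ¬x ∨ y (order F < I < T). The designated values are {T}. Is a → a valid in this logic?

No

Countermodel: a=I gives I, which is not designated.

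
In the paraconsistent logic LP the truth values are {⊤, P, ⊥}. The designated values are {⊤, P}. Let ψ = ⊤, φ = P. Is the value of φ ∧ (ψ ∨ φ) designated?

ψ ∨ φ = ⊤ ∨ P = ⊤
φ ∧ (ψ ∨ φ) = P ∧ ⊤ = P
P ∈ {⊤, P}.

Yes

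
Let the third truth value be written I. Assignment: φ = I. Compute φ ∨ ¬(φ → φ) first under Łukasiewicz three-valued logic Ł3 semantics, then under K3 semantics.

In Łukasiewicz three-valued logic Ł3: φ → φ = I → I = T  [min(1, 1−½+½)]
¬(φ → φ) = ¬T = F
φ ∨ ¬(φ → φ) = I ∨ F = I
In K3: φ → φ = I → I = I  [¬I ∨ I]
¬(φ → φ) = ¬I = I
φ ∨ ¬(φ → φ) = I ∨ I = I

I; I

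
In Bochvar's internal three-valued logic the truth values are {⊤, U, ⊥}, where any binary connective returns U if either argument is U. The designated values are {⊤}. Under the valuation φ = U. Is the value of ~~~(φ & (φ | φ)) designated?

No

φ | φ = U | U = U
φ & (φ | φ) = U & U = U
~(φ & (φ | φ)) = ~U = U
~~(φ & (φ | φ)) = ~U = U
~~~(φ & (φ | φ)) = ~U = U
U ∉ {⊤}.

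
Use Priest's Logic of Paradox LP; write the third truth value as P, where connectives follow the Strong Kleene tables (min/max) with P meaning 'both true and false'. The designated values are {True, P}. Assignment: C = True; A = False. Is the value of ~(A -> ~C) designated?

No

~C = ~True = False
A -> ~C = False -> False = True
~(A -> ~C) = ~True = False
False ∉ {True, P}.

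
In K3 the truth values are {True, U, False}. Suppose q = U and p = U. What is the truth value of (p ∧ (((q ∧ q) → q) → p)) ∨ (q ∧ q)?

U

q ∧ q = U ∧ U = U
(q ∧ q) → q = U → U = U  [¬U ∨ U]
((q ∧ q) → q) → p = U → U = U
p ∧ (((q ∧ q) → q) → p) = U ∧ U = U
q ∧ q = U ∧ U = U
(p ∧ (((q ∧ q) → q) → p)) ∨ (q ∧ q) = U ∨ U = U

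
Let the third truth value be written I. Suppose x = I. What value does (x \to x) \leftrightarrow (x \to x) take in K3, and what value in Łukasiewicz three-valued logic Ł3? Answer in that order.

In K3: x \to x = I \to I = I
x \to x = I \to I = I
(x \to x) \leftrightarrow (x \to x) = I \leftrightarrow I = I
In Łukasiewicz three-valued logic Ł3: x \to x = I \to I = True  [min(1, 1−½+½)]
x \to x = I \to I = True
(x \to x) \leftrightarrow (x \to x) = True \leftrightarrow True = True
They differ because K3 and Łukasiewicz three-valued logic Ł3 treat I differently under implication.

I; True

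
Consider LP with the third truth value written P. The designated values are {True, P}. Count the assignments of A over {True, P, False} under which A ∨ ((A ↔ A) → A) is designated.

2

A=True: True ✓
A=P: P ✓
A=False: False ·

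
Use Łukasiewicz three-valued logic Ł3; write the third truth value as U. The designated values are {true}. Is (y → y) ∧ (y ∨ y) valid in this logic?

No

Countermodel: y=U gives U, which is not designated.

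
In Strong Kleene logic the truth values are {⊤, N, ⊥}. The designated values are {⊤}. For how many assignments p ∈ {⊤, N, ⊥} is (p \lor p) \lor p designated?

p=⊤: ⊤ ✓
p=N: N ·
p=⊥: ⊥ ·

1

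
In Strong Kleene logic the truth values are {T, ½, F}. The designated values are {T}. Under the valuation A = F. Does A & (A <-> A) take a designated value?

No

A <-> A = F <-> F = T
A & (A <-> A) = F & T = F
F ∉ {T}.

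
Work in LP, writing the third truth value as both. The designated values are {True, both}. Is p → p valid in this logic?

Every assignment of p over {True, both, False} gives a value in {True, both}.
In particular, with p=both: p → p = both.

Yes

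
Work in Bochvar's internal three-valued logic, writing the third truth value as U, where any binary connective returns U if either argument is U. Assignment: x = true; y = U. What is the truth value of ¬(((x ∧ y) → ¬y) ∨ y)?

U

x ∧ y = true ∧ U = U
¬y = ¬U = U
(x ∧ y) → ¬y = U → U = U  [any arg is the third value ⇒ result is the third value]
((x ∧ y) → ¬y) ∨ y = U ∨ U = U
¬(((x ∧ y) → ¬y) ∨ y) = ¬U = U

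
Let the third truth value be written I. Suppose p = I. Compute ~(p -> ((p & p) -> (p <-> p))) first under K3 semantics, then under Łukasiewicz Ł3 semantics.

In K3: p & p = I & I = I
p <-> p = I <-> I = I
(p & p) -> (p <-> p) = I -> I = I  [~I | I]
p -> ((p & p) -> (p <-> p)) = I -> I = I
~(p -> ((p & p) -> (p <-> p))) = ~I = I
In Łukasiewicz Ł3: p & p = I & I = I
p <-> p = I <-> I = True  [1 − |½−½|]
(p & p) -> (p <-> p) = I -> True = True
p -> ((p & p) -> (p <-> p)) = I -> True = True
~(p -> ((p & p) -> (p <-> p))) = ~True = False
They differ because K3 and Łukasiewicz Ł3 treat I differently under implication.

I; False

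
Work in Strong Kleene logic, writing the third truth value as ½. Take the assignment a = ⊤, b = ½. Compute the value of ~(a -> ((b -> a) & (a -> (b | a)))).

b -> a = ½ -> ⊤ = ⊤
b | a = ½ | ⊤ = ⊤
a -> (b | a) = ⊤ -> ⊤ = ⊤
(b -> a) & (a -> (b | a)) = ⊤ & ⊤ = ⊤
a -> ((b -> a) & (a -> (b | a))) = ⊤ -> ⊤ = ⊤
~(a -> ((b -> a) & (a -> (b | a)))) = ~⊤ = ⊥

⊥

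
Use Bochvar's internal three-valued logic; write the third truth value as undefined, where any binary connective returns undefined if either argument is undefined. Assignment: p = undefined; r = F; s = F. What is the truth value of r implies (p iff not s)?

not s = not F = T
p iff not s = undefined iff T = undefined
r implies (p iff not s) = F implies undefined = undefined  [any arg is the third value ⇒ result is the third value]

undefined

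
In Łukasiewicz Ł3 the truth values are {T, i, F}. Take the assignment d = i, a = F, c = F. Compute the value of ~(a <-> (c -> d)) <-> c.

c -> d = F -> i = T
a <-> (c -> d) = F <-> T = F
~(a <-> (c -> d)) = ~F = T
~(a <-> (c -> d)) <-> c = T <-> F = F

F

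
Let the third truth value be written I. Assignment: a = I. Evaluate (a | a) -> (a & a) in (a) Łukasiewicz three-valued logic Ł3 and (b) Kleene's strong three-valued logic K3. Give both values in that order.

In Łukasiewicz three-valued logic Ł3: a | a = I | I = I
a & a = I & I = I
(a | a) -> (a & a) = I -> I = T  [min(1, 1−½+½)]
In Kleene's strong three-valued logic K3: a | a = I | I = I
a & a = I & I = I
(a | a) -> (a & a) = I -> I = I  [~I | I]
They differ because Łukasiewicz three-valued logic Ł3 and Kleene's strong three-valued logic K3 treat I differently under implication.

T; I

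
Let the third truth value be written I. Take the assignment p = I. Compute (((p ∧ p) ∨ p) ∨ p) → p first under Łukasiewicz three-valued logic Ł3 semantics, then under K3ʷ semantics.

1; I

In Łukasiewicz three-valued logic Ł3: p ∧ p = I ∧ I = I
(p ∧ p) ∨ p = I ∨ I = I
((p ∧ p) ∨ p) ∨ p = I ∨ I = I
(((p ∧ p) ∨ p) ∨ p) → p = I → I = 1  [min(1, 1−½+½)]
In K3ʷ: p ∧ p = I ∧ I = I
(p ∧ p) ∨ p = I ∨ I = I
((p ∧ p) ∨ p) ∨ p = I ∨ I = I
(((p ∧ p) ∨ p) ∨ p) → p = I → I = I  [any arg is the third value ⇒ result is the third value]
They differ because Łukasiewicz three-valued logic Ł3 and K3ʷ treat I differently under the binary connectives.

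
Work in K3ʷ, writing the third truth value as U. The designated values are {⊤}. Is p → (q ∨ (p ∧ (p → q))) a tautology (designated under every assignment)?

Countermodel: p=⊤, q=U gives U, which is not designated.

No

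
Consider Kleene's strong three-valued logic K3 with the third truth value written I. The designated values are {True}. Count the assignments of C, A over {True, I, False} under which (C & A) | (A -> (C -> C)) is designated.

Of the 9 assignments, 7 give a value in {True}.

7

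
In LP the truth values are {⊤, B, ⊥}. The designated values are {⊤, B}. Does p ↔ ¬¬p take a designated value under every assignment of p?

Every assignment of p over {⊤, B, ⊥} gives a value in {⊤, B}.
In particular, with p=B: p ↔ ¬¬p = B.

Yes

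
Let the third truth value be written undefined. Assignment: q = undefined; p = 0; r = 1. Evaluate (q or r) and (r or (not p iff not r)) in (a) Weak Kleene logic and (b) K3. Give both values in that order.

In Weak Kleene logic: q or r = undefined or 1 = undefined
not p = not 0 = 1
not r = not 1 = 0
not p iff not r = 1 iff 0 = 0
r or (not p iff not r) = 1 or 0 = 1
(q or r) and (r or (not p iff not r)) = undefined and 1 = undefined
In K3: q or r = undefined or 1 = 1
not p = not 0 = 1
not r = not 1 = 0
not p iff not r = 1 iff 0 = 0
r or (not p iff not r) = 1 or 0 = 1
(q or r) and (r or (not p iff not r)) = 1 and 1 = 1
They differ because Weak Kleene logic and K3 treat undefined differently under the binary connectives.

undefined; 1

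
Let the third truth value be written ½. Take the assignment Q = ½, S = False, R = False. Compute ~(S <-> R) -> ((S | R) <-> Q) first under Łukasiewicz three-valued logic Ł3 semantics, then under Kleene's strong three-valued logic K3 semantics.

True; True

In Łukasiewicz three-valued logic Ł3: S <-> R = False <-> False = True
~(S <-> R) = ~True = False
S | R = False | False = False
(S | R) <-> Q = False <-> ½ = ½  [1 − |0−½|]
~(S <-> R) -> ((S | R) <-> Q) = False -> ½ = True
In Kleene's strong three-valued logic K3: S <-> R = False <-> False = True
~(S <-> R) = ~True = False
S | R = False | False = False
(S | R) <-> Q = False <-> ½ = ½
~(S <-> R) -> ((S | R) <-> Q) = False -> ½ = True  [~False | ½]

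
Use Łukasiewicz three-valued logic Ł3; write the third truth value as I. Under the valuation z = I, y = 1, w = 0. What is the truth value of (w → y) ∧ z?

I

w → y = 0 → 1 = 1
(w → y) ∧ z = 1 ∧ I = I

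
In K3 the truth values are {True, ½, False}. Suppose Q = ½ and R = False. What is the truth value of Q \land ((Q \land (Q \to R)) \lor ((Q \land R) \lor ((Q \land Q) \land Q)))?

Q \to R = ½ \to False = ½
Q \land (Q \to R) = ½ \land ½ = ½
Q \land R = ½ \land False = False
Q \land Q = ½ \land ½ = ½
(Q \land Q) \land Q = ½ \land ½ = ½
(Q \land R) \lor ((Q \land Q) \land Q) = False \lor ½ = ½
(Q \land (Q \to R)) \lor ((Q \land R) \lor ((Q \land Q) \land Q)) = ½ \lor ½ = ½
Q \land ((Q \land (Q \to R)) \lor ((Q \land R) \lor ((Q \land Q) \land Q))) = ½ \land ½ = ½

½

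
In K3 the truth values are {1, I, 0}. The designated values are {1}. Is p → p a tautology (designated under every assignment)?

Countermodel: p=I gives I, which is not designated.

No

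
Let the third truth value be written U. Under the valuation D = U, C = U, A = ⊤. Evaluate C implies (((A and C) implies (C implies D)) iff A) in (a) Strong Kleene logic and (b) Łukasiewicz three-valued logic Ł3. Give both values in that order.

U; ⊤

In Strong Kleene logic: A and C = ⊤ and U = U
C implies D = U implies U = U  [not U or U]
(A and C) implies (C implies D) = U implies U = U
((A and C) implies (C implies D)) iff A = U iff ⊤ = U
C implies (((A and C) implies (C implies D)) iff A) = U implies U = U
In Łukasiewicz three-valued logic Ł3: A and C = ⊤ and U = U
C implies D = U implies U = ⊤  [min(1, 1−½+½)]
(A and C) implies (C implies D) = U implies ⊤ = ⊤
((A and C) implies (C implies D)) iff A = ⊤ iff ⊤ = ⊤
C implies (((A and C) implies (C implies D)) iff A) = U implies ⊤ = ⊤
They differ because Strong Kleene logic and Łukasiewicz three-valued logic Ł3 treat U differently under implication.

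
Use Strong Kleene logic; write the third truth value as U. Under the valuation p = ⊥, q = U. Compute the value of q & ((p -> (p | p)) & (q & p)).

p | p = ⊥ | ⊥ = ⊥
p -> (p | p) = ⊥ -> ⊥ = ⊤
q & p = U & ⊥ = ⊥
(p -> (p | p)) & (q & p) = ⊤ & ⊥ = ⊥
q & ((p -> (p | p)) & (q & p)) = U & ⊥ = ⊥

⊥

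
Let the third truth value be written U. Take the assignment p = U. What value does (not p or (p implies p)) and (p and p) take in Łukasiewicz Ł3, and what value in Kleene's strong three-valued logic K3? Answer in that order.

U; U

In Łukasiewicz Ł3: not p = not U = U
p implies p = U implies U = True  [min(1, 1−½+½)]
not p or (p implies p) = U or True = True
p and p = U and U = U
(not p or (p implies p)) and (p and p) = True and U = U
In Kleene's strong three-valued logic K3: not p = not U = U
p implies p = U implies U = U  [not U or U]
not p or (p implies p) = U or U = U
p and p = U and U = U
(not p or (p implies p)) and (p and p) = U and U = U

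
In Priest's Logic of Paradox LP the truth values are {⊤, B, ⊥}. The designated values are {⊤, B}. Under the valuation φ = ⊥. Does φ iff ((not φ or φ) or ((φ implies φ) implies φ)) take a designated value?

not φ = not ⊥ = ⊤
not φ or φ = ⊤ or ⊥ = ⊤
φ implies φ = ⊥ implies ⊥ = ⊤
(φ implies φ) implies φ = ⊤ implies ⊥ = ⊥
(not φ or φ) or ((φ implies φ) implies φ) = ⊤ or ⊥ = ⊤
φ iff ((not φ or φ) or ((φ implies φ) implies φ)) = ⊥ iff ⊤ = ⊥
⊥ ∉ {⊤, B}.

No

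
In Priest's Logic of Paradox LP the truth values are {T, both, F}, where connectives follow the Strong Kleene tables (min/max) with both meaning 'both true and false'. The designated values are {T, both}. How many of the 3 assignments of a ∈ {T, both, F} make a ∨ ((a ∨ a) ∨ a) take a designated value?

a=T: T ✓
a=both: both ✓
a=F: F ·

2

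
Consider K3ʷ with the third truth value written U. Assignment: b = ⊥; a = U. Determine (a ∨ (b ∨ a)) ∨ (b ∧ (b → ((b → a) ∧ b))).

U

b ∨ a = ⊥ ∨ U = U
a ∨ (b ∨ a) = U ∨ U = U
b → a = ⊥ → U = U  [any arg is the third value ⇒ result is the third value]
(b → a) ∧ b = U ∧ ⊥ = U
b → ((b → a) ∧ b) = ⊥ → U = U
b ∧ (b → ((b → a) ∧ b)) = ⊥ ∧ U = U
(a ∨ (b ∨ a)) ∨ (b ∧ (b → ((b → a) ∧ b))) = U ∨ U = U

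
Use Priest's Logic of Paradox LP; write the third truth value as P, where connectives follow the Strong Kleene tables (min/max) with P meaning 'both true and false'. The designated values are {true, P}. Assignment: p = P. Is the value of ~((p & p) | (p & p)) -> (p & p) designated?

p & p = P & P = P
p & p = P & P = P
(p & p) | (p & p) = P | P = P
~((p & p) | (p & p)) = ~P = P
p & p = P & P = P
~((p & p) | (p & p)) -> (p & p) = P -> P = P  [~P | P]
P ∈ {true, P}.

Yes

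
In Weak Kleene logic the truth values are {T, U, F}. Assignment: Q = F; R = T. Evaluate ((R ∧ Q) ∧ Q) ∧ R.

R ∧ Q = T ∧ F = F
(R ∧ Q) ∧ Q = F ∧ F = F
((R ∧ Q) ∧ Q) ∧ R = F ∧ T = F

F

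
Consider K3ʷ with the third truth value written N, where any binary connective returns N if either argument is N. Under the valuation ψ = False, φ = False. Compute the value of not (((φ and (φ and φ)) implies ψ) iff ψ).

True

φ and φ = False and False = False
φ and (φ and φ) = False and False = False
(φ and (φ and φ)) implies ψ = False implies False = True
((φ and (φ and φ)) implies ψ) iff ψ = True iff False = False
not (((φ and (φ and φ)) implies ψ) iff ψ) = not False = True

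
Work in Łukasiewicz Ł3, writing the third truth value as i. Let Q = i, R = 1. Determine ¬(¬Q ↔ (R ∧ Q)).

¬Q = ¬i = i
R ∧ Q = 1 ∧ i = i
¬Q ↔ (R ∧ Q) = i ↔ i = 1  [1 − |½−½|]
¬(¬Q ↔ (R ∧ Q)) = ¬1 = 0

0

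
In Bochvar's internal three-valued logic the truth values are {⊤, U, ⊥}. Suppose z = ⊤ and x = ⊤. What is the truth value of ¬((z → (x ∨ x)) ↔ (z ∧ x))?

x ∨ x = ⊤ ∨ ⊤ = ⊤
z → (x ∨ x) = ⊤ → ⊤ = ⊤
z ∧ x = ⊤ ∧ ⊤ = ⊤
(z → (x ∨ x)) ↔ (z ∧ x) = ⊤ ↔ ⊤ = ⊤
¬((z → (x ∨ x)) ↔ (z ∧ x)) = ¬⊤ = ⊥

⊥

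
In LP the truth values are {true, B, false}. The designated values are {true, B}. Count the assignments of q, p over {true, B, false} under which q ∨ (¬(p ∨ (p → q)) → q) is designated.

9

Of the 9 assignments, 9 give a value in {true, B}.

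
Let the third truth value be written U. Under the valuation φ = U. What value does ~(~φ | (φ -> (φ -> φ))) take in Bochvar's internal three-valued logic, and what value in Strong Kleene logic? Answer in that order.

In Bochvar's internal three-valued logic: ~φ = ~U = U
φ -> φ = U -> U = U  [any arg is the third value ⇒ result is the third value]
φ -> (φ -> φ) = U -> U = U
~φ | (φ -> (φ -> φ)) = U | U = U
~(~φ | (φ -> (φ -> φ))) = ~U = U
In Strong Kleene logic: ~φ = ~U = U
φ -> φ = U -> U = U  [~U | U]
φ -> (φ -> φ) = U -> U = U
~φ | (φ -> (φ -> φ)) = U | U = U
~(~φ | (φ -> (φ -> φ))) = ~U = U

U; U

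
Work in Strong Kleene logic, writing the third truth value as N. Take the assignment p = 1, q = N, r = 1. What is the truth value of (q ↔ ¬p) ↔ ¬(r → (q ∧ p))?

N

¬p = ¬1 = 0
q ↔ ¬p = N ↔ 0 = N
q ∧ p = N ∧ 1 = N
r → (q ∧ p) = 1 → N = N  [¬1 ∨ N]
¬(r → (q ∧ p)) = ¬N = N
(q ↔ ¬p) ↔ ¬(r → (q ∧ p)) = N ↔ N = N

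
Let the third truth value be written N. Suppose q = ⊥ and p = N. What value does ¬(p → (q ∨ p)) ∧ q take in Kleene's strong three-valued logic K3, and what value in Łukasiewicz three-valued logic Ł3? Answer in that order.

In Kleene's strong three-valued logic K3: q ∨ p = ⊥ ∨ N = N
p → (q ∨ p) = N → N = N
¬(p → (q ∨ p)) = ¬N = N
¬(p → (q ∨ p)) ∧ q = N ∧ ⊥ = ⊥
In Łukasiewicz three-valued logic Ł3: q ∨ p = ⊥ ∨ N = N
p → (q ∨ p) = N → N = ⊤  [min(1, 1−½+½)]
¬(p → (q ∨ p)) = ¬⊤ = ⊥
¬(p → (q ∨ p)) ∧ q = ⊥ ∧ ⊥ = ⊥

⊥; ⊥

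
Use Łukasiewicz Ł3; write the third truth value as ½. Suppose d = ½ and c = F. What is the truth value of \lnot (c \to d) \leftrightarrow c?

T

c \to d = F \to ½ = T  [min(1, 1−0+½)]
\lnot (c \to d) = \lnot T = F
\lnot (c \to d) \leftrightarrow c = F \leftrightarrow F = T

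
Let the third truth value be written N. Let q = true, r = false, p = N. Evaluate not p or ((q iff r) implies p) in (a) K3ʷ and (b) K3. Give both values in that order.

In K3ʷ: not p = not N = N
q iff r = true iff false = false
(q iff r) implies p = false implies N = N  [any arg is the third value ⇒ result is the third value]
not p or ((q iff r) implies p) = N or N = N
In K3: not p = not N = N
q iff r = true iff false = false
(q iff r) implies p = false implies N = true  [not false or N]
not p or ((q iff r) implies p) = N or true = true
They differ because K3ʷ and K3 treat N differently under the binary connectives.

N; true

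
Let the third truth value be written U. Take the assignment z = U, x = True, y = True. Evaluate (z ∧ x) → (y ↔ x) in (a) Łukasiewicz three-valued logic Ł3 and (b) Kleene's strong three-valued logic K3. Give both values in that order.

True; True

In Łukasiewicz three-valued logic Ł3: z ∧ x = U ∧ True = U
y ↔ x = True ↔ True = True
(z ∧ x) → (y ↔ x) = U → True = True  [min(1, 1−½+1)]
In Kleene's strong three-valued logic K3: z ∧ x = U ∧ True = U
y ↔ x = True ↔ True = True
(z ∧ x) → (y ↔ x) = U → True = True  [¬U ∨ True]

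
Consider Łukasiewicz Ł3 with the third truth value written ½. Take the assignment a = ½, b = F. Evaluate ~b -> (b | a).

~b = ~F = T
b | a = F | ½ = ½
~b -> (b | a) = T -> ½ = ½  [min(1, 1−1+½)]

½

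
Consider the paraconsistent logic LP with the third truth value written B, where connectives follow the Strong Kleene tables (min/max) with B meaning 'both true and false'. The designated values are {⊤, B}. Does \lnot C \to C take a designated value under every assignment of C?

No

Countermodel: C=⊥ gives ⊥, which is not designated.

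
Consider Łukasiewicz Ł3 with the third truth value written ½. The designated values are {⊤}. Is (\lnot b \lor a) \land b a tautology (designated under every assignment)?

Countermodel: b=⊤, a=½ gives ½, which is not designated.

No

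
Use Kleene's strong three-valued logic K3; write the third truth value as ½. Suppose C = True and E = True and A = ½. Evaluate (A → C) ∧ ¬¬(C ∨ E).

A → C = ½ → True = True  [¬½ ∨ True]
C ∨ E = True ∨ True = True
¬(C ∨ E) = ¬True = False
¬¬(C ∨ E) = ¬False = True
(A → C) ∧ ¬¬(C ∨ E) = True ∧ True = True

True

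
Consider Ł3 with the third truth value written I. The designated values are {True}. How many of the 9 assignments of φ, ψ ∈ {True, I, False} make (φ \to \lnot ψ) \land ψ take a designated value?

1

Designated under: (φ=False, ψ=True).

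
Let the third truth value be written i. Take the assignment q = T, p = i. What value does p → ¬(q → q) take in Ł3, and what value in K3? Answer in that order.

i; i

In Ł3: q → q = T → T = T
¬(q → q) = ¬T = F
p → ¬(q → q) = i → F = i  [min(1, 1−½+0)]
In K3: q → q = T → T = T
¬(q → q) = ¬T = F
p → ¬(q → q) = i → F = i  [¬i ∨ F]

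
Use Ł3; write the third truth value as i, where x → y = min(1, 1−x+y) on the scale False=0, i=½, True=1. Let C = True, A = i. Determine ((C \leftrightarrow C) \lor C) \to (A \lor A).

i

C \leftrightarrow C = True \leftrightarrow True = True
(C \leftrightarrow C) \lor C = True \lor True = True
A \lor A = i \lor i = i
((C \leftrightarrow C) \lor C) \to (A \lor A) = True \to i = i  [min(1, 1−1+½)]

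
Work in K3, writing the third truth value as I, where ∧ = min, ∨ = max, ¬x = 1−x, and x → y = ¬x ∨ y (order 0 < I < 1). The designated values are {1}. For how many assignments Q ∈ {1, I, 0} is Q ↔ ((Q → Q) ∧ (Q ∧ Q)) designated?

2

Q=1: 1 ✓
Q=I: I ·
Q=0: 1 ✓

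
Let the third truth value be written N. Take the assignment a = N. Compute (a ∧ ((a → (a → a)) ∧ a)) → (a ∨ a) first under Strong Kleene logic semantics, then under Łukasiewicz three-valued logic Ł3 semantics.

N; ⊤

In Strong Kleene logic: a → a = N → N = N  [¬N ∨ N]
a → (a → a) = N → N = N
(a → (a → a)) ∧ a = N ∧ N = N
a ∧ ((a → (a → a)) ∧ a) = N ∧ N = N
a ∨ a = N ∨ N = N
(a ∧ ((a → (a → a)) ∧ a)) → (a ∨ a) = N → N = N
In Łukasiewicz three-valued logic Ł3: a → a = N → N = ⊤  [min(1, 1−½+½)]
a → (a → a) = N → ⊤ = ⊤
(a → (a → a)) ∧ a = ⊤ ∧ N = N
a ∧ ((a → (a → a)) ∧ a) = N ∧ N = N
a ∨ a = N ∨ N = N
(a ∧ ((a → (a → a)) ∧ a)) → (a ∨ a) = N → N = ⊤
They differ because Strong Kleene logic and Łukasiewicz three-valued logic Ł3 treat N differently under implication.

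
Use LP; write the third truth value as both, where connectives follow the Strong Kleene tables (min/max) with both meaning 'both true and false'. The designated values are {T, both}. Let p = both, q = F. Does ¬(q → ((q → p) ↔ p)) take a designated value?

q → p = F → both = T  [¬F ∨ both]
(q → p) ↔ p = T ↔ both = both
q → ((q → p) ↔ p) = F → both = T
¬(q → ((q → p) ↔ p)) = ¬T = F
F ∉ {T, both}.

No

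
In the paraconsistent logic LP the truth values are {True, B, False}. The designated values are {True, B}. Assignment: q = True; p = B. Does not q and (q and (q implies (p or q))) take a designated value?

No

not q = not True = False
p or q = B or True = True
q implies (p or q) = True implies True = True
q and (q implies (p or q)) = True and True = True
not q and (q and (q implies (p or q))) = False and True = False
False ∉ {True, B}.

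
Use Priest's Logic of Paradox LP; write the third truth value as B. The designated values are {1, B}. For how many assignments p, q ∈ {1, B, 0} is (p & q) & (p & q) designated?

4

Designated under: (p=1, q=1); (p=1, q=B); (p=B, q=1); (p=B, q=B).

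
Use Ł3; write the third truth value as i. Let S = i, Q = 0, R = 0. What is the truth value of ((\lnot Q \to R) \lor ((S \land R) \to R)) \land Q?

\lnot Q = \lnot 0 = 1
\lnot Q \to R = 1 \to 0 = 0
S \land R = i \land 0 = 0
(S \land R) \to R = 0 \to 0 = 1
(\lnot Q \to R) \lor ((S \land R) \to R) = 0 \lor 1 = 1
((\lnot Q \to R) \lor ((S \land R) \to R)) \land Q = 1 \land 0 = 0

0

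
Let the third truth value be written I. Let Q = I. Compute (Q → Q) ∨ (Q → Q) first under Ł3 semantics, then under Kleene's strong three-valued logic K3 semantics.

In Ł3: Q → Q = I → I = True
Q → Q = I → I = True
(Q → Q) ∨ (Q → Q) = True ∨ True = True
In Kleene's strong three-valued logic K3: Q → Q = I → I = I  [¬I ∨ I]
Q → Q = I → I = I
(Q → Q) ∨ (Q → Q) = I ∨ I = I
They differ because Ł3 and Kleene's strong three-valued logic K3 treat I differently under implication.

True; I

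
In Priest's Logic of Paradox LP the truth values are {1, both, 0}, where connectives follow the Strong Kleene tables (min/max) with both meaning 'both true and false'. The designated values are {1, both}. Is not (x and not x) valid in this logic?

Every assignment of x over {1, both, 0} gives a value in {1, both}.
In particular, with x=both: not (x and not x) = both.

Yes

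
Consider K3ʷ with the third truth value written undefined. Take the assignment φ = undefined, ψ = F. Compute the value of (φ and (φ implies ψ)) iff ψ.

φ implies ψ = undefined implies F = undefined  [any arg is the third value ⇒ result is the third value]
φ and (φ implies ψ) = undefined and undefined = undefined
(φ and (φ implies ψ)) iff ψ = undefined iff F = undefined

undefined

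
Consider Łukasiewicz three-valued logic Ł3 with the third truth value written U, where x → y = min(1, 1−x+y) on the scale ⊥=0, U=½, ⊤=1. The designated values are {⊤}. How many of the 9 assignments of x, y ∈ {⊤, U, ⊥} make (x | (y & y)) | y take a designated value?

Of the 9 assignments, 5 give a value in {⊤}.

5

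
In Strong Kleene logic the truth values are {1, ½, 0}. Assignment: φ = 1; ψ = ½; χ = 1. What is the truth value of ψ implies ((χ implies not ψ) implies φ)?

not ψ = not ½ = ½
χ implies not ψ = 1 implies ½ = ½  [not 1 or ½]
(χ implies not ψ) implies φ = ½ implies 1 = 1
ψ implies ((χ implies not ψ) implies φ) = ½ implies 1 = 1

1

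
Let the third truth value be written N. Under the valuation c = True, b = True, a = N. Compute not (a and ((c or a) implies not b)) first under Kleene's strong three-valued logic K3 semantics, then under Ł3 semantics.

In Kleene's strong three-valued logic K3: c or a = True or N = True
not b = not True = False
(c or a) implies not b = True implies False = False
a and ((c or a) implies not b) = N and False = False
not (a and ((c or a) implies not b)) = not False = True
In Ł3: c or a = True or N = True
not b = not True = False
(c or a) implies not b = True implies False = False
a and ((c or a) implies not b) = N and False = False
not (a and ((c or a) implies not b)) = not False = True

True; True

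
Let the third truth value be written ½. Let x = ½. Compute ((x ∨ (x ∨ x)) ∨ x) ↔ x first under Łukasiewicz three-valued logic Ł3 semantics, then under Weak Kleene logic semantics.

true; ½

In Łukasiewicz three-valued logic Ł3: x ∨ x = ½ ∨ ½ = ½
x ∨ (x ∨ x) = ½ ∨ ½ = ½
(x ∨ (x ∨ x)) ∨ x = ½ ∨ ½ = ½
((x ∨ (x ∨ x)) ∨ x) ↔ x = ½ ↔ ½ = true  [1 − |½−½|]
In Weak Kleene logic: x ∨ x = ½ ∨ ½ = ½
x ∨ (x ∨ x) = ½ ∨ ½ = ½
(x ∨ (x ∨ x)) ∨ x = ½ ∨ ½ = ½
((x ∨ (x ∨ x)) ∨ x) ↔ x = ½ ↔ ½ = ½
They differ because Łukasiewicz three-valued logic Ł3 and Weak Kleene logic treat ½ differently under the binary connectives.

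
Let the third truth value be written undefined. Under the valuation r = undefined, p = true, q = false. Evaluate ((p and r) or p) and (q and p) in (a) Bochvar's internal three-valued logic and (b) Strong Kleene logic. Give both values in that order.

undefined; false

In Bochvar's internal three-valued logic: p and r = true and undefined = undefined
(p and r) or p = undefined or true = undefined
q and p = false and true = false
((p and r) or p) and (q and p) = undefined and false = undefined
In Strong Kleene logic: p and r = true and undefined = undefined
(p and r) or p = undefined or true = true
q and p = false and true = false
((p and r) or p) and (q and p) = true and false = false
They differ because Bochvar's internal three-valued logic and Strong Kleene logic treat undefined differently under the binary connectives.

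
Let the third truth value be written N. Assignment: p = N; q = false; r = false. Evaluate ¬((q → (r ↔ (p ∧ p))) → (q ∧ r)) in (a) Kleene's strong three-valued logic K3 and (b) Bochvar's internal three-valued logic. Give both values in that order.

true; N

In Kleene's strong three-valued logic K3: p ∧ p = N ∧ N = N
r ↔ (p ∧ p) = false ↔ N = N
q → (r ↔ (p ∧ p)) = false → N = true
q ∧ r = false ∧ false = false
(q → (r ↔ (p ∧ p))) → (q ∧ r) = true → false = false
¬((q → (r ↔ (p ∧ p))) → (q ∧ r)) = ¬false = true
In Bochvar's internal three-valued logic: p ∧ p = N ∧ N = N
r ↔ (p ∧ p) = false ↔ N = N
q → (r ↔ (p ∧ p)) = false → N = N  [any arg is the third value ⇒ result is the third value]
q ∧ r = false ∧ false = false
(q → (r ↔ (p ∧ p))) → (q ∧ r) = N → false = N
¬((q → (r ↔ (p ∧ p))) → (q ∧ r)) = ¬N = N
They differ because Kleene's strong three-valued logic K3 and Bochvar's internal three-valued logic treat N differently under the binary connectives.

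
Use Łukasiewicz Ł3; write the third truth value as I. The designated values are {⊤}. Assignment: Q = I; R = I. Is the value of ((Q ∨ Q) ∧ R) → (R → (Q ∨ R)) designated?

Q ∨ Q = I ∨ I = I
(Q ∨ Q) ∧ R = I ∧ I = I
Q ∨ R = I ∨ I = I
R → (Q ∨ R) = I → I = ⊤  [min(1, 1−½+½)]
((Q ∨ Q) ∧ R) → (R → (Q ∨ R)) = I → ⊤ = ⊤
⊤ ∈ {⊤}.

Yes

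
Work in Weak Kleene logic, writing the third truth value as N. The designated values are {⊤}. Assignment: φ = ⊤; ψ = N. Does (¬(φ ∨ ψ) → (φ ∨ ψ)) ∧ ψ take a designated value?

φ ∨ ψ = ⊤ ∨ N = N
¬(φ ∨ ψ) = ¬N = N
φ ∨ ψ = ⊤ ∨ N = N
¬(φ ∨ ψ) → (φ ∨ ψ) = N → N = N  [any arg is the third value ⇒ result is the third value]
(¬(φ ∨ ψ) → (φ ∨ ψ)) ∧ ψ = N ∧ N = N
N ∉ {⊤}.

No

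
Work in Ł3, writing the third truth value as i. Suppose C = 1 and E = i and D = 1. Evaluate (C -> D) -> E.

i

C -> D = 1 -> 1 = 1
(C -> D) -> E = 1 -> i = i  [min(1, 1−1+½)]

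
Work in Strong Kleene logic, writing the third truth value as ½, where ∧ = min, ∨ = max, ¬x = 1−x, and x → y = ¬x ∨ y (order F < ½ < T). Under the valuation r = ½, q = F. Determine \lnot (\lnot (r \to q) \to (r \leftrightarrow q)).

½

r \to q = ½ \to F = ½  [\lnot ½ \lor F]
\lnot (r \to q) = \lnot ½ = ½
r \leftrightarrow q = ½ \leftrightarrow F = ½
\lnot (r \to q) \to (r \leftrightarrow q) = ½ \to ½ = ½
\lnot (\lnot (r \to q) \to (r \leftrightarrow q)) = \lnot ½ = ½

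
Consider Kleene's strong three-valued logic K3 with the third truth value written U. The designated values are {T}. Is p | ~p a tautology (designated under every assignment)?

No

Countermodel: p=U gives U, which is not designated.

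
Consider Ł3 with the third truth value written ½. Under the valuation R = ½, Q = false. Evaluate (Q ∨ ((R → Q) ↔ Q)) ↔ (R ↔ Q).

R → Q = ½ → false = ½  [min(1, 1−½+0)]
(R → Q) ↔ Q = ½ ↔ false = ½
Q ∨ ((R → Q) ↔ Q) = false ∨ ½ = ½
R ↔ Q = ½ ↔ false = ½
(Q ∨ ((R → Q) ↔ Q)) ↔ (R ↔ Q) = ½ ↔ ½ = true

true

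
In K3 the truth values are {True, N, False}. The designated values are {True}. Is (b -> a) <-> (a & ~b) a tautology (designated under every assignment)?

Countermodel: b=True, a=True gives False, which is not designated.

No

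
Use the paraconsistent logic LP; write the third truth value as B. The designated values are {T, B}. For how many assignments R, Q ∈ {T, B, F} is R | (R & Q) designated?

6

Of the 9 assignments, 6 give a value in {T, B}.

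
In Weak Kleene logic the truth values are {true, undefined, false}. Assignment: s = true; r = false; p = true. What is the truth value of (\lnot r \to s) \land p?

\lnot r = \lnot false = true
\lnot r \to s = true \to true = true
(\lnot r \to s) \land p = true \land true = true

true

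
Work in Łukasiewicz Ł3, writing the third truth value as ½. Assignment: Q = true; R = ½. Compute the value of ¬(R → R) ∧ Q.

R → R = ½ → ½ = true  [min(1, 1−½+½)]
¬(R → R) = ¬true = false
¬(R → R) ∧ Q = false ∧ true = false

false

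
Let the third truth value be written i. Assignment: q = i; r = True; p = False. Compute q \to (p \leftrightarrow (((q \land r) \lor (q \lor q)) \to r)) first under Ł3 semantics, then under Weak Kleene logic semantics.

In Ł3: q \land r = i \land True = i
q \lor q = i \lor i = i
(q \land r) \lor (q \lor q) = i \lor i = i
((q \land r) \lor (q \lor q)) \to r = i \to True = True  [min(1, 1−½+1)]
p \leftrightarrow (((q \land r) \lor (q \lor q)) \to r) = False \leftrightarrow True = False
q \to (p \leftrightarrow (((q \land r) \lor (q \lor q)) \to r)) = i \to False = i
In Weak Kleene logic: q \land r = i \land True = i
q \lor q = i \lor i = i
(q \land r) \lor (q \lor q) = i \lor i = i
((q \land r) \lor (q \lor q)) \to r = i \to True = i  [any arg is the third value ⇒ result is the third value]
p \leftrightarrow (((q \land r) \lor (q \lor q)) \to r) = False \leftrightarrow i = i
q \to (p \leftrightarrow (((q \land r) \lor (q \lor q)) \to r)) = i \to i = i

i; i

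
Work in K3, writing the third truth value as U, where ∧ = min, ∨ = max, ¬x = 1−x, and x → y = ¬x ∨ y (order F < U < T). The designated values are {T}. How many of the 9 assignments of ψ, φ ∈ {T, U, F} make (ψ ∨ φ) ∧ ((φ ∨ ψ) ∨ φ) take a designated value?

Of the 9 assignments, 5 give a value in {T}.

5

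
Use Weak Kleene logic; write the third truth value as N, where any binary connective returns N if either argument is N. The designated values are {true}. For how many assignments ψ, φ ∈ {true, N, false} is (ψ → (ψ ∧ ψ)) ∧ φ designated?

2

Designated under: (ψ=true, φ=true); (ψ=false, φ=true).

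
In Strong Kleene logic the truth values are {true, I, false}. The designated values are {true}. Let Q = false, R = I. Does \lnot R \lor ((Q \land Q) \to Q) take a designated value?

Yes

\lnot R = \lnot I = I
Q \land Q = false \land false = false
(Q \land Q) \to Q = false \to false = true
\lnot R \lor ((Q \land Q) \to Q) = I \lor true = true
true ∈ {true}.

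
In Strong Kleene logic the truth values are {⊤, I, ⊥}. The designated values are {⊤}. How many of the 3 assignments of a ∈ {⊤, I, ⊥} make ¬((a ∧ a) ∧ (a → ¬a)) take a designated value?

a=⊤: ⊤ ✓
a=I: I ·
a=⊥: ⊤ ✓

2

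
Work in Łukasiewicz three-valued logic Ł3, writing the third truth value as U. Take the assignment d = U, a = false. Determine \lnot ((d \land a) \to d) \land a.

d \land a = U \land false = false
(d \land a) \to d = false \to U = true  [min(1, 1−0+½)]
\lnot ((d \land a) \to d) = \lnot true = false
\lnot ((d \land a) \to d) \land a = false \land false = false

false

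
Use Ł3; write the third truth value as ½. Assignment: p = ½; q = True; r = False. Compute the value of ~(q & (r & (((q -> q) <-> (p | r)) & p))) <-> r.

False

q -> q = True -> True = True
p | r = ½ | False = ½
(q -> q) <-> (p | r) = True <-> ½ = ½  [1 − |1−½|]
((q -> q) <-> (p | r)) & p = ½ & ½ = ½
r & (((q -> q) <-> (p | r)) & p) = False & ½ = False
q & (r & (((q -> q) <-> (p | r)) & p)) = True & False = False
~(q & (r & (((q -> q) <-> (p | r)) & p))) = ~False = True
~(q & (r & (((q -> q) <-> (p | r)) & p))) <-> r = True <-> False = False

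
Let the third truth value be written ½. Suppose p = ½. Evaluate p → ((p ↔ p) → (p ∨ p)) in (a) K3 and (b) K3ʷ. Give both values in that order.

½; ½

In K3: p ↔ p = ½ ↔ ½ = ½
p ∨ p = ½ ∨ ½ = ½
(p ↔ p) → (p ∨ p) = ½ → ½ = ½  [¬½ ∨ ½]
p → ((p ↔ p) → (p ∨ p)) = ½ → ½ = ½
In K3ʷ: p ↔ p = ½ ↔ ½ = ½
p ∨ p = ½ ∨ ½ = ½
(p ↔ p) → (p ∨ p) = ½ → ½ = ½  [any arg is the third value ⇒ result is the third value]
p → ((p ↔ p) → (p ∨ p)) = ½ → ½ = ½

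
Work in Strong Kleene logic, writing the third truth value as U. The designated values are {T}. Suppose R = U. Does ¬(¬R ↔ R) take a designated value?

¬R = ¬U = U
¬R ↔ R = U ↔ U = U
¬(¬R ↔ R) = ¬U = U
U ∉ {T}.

No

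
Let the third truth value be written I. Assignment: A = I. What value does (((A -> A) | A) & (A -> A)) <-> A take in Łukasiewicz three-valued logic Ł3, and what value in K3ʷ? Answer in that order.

I; I

In Łukasiewicz three-valued logic Ł3: A -> A = I -> I = T  [min(1, 1−½+½)]
(A -> A) | A = T | I = T
A -> A = I -> I = T
((A -> A) | A) & (A -> A) = T & T = T
(((A -> A) | A) & (A -> A)) <-> A = T <-> I = I
In K3ʷ: A -> A = I -> I = I
(A -> A) | A = I | I = I
A -> A = I -> I = I
((A -> A) | A) & (A -> A) = I & I = I
(((A -> A) | A) & (A -> A)) <-> A = I <-> I = I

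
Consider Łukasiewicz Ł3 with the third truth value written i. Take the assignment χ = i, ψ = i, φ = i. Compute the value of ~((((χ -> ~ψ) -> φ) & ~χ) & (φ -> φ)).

i

~ψ = ~i = i
χ -> ~ψ = i -> i = true  [min(1, 1−½+½)]
(χ -> ~ψ) -> φ = true -> i = i
~χ = ~i = i
((χ -> ~ψ) -> φ) & ~χ = i & i = i
φ -> φ = i -> i = true
(((χ -> ~ψ) -> φ) & ~χ) & (φ -> φ) = i & true = i
~((((χ -> ~ψ) -> φ) & ~χ) & (φ -> φ)) = ~i = i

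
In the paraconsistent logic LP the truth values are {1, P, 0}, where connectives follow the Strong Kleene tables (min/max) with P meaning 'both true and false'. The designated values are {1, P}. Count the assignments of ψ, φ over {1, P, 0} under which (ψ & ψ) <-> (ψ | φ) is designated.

Of the 9 assignments, 8 give a value in {1, P}.

8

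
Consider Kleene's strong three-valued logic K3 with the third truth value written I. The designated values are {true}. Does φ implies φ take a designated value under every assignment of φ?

No

Countermodel: φ=I gives I, which is not designated.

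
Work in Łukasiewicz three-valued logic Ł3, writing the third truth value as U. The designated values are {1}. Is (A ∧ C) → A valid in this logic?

Every assignment of A, C over {1, U, 0} gives a value in {1}.
In particular, with A=U, C=U: (A ∧ C) → A = 1.

Yes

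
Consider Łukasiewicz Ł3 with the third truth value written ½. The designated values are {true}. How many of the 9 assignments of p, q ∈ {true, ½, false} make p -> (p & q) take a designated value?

6

Of the 9 assignments, 6 give a value in {true}.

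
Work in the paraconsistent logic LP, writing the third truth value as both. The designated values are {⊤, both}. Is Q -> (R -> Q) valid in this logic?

Every assignment of Q, R over {⊤, both, ⊥} gives a value in {⊤, both}.
In particular, with Q=both, R=both: Q -> (R -> Q) = both.

Yes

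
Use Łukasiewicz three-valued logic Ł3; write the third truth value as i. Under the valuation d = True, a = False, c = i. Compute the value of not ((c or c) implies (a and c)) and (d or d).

c or c = i or i = i
a and c = False and i = False
(c or c) implies (a and c) = i implies False = i
not ((c or c) implies (a and c)) = not i = i
d or d = True or True = True
not ((c or c) implies (a and c)) and (d or d) = i and True = i

i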